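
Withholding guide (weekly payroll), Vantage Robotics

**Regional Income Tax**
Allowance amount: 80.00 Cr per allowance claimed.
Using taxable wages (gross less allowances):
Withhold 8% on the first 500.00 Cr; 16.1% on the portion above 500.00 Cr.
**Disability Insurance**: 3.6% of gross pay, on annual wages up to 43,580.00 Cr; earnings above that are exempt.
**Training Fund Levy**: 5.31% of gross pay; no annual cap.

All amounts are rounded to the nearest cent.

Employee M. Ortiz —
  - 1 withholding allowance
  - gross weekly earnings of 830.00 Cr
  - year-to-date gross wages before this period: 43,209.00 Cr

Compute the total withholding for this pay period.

137.68 Cr

Regional Income Tax: taxable = 830.00 Cr − 1×80.00 Cr = 750.00 Cr
  40.00 Cr + 16.1% × (750.00 Cr − 500.00 Cr) = 40.00 Cr + 16.1% × 250.00 Cr = 80.25 Cr
Disability Insurance: cap 43,580.00 Cr − YTD 43,209.00 Cr = 371.00 Cr subject; 3.6% × 371.00 Cr = 13.36 Cr
Training Fund Levy: 5.31% × 830.00 Cr = 44.07 Cr
Total: 80.25 Cr + 13.36 Cr + 44.07 Cr = 137.68 Cr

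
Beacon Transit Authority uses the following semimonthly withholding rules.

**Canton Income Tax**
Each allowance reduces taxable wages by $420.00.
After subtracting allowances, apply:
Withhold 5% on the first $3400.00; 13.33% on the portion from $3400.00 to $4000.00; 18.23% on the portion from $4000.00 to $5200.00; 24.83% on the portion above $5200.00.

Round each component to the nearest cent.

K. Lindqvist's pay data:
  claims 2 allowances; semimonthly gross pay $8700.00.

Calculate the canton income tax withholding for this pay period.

Canton Income Tax: taxable = $8700.00 − 2×$420.00 = $7860.00
  $468.74 + 24.83% × ($7860.00 − $5200.00) = $468.74 + 24.83% × $2660.00 = $1129.22

$1129.22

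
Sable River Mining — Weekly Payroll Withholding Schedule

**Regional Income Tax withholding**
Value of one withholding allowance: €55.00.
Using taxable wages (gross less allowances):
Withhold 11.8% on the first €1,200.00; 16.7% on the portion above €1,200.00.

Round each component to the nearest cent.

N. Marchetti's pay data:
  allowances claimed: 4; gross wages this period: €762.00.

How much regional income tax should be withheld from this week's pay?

€63.96

Regional Income Tax: taxable = €762.00 − 4×€55.00 = €542.00
  11.8% × €542.00 = €63.96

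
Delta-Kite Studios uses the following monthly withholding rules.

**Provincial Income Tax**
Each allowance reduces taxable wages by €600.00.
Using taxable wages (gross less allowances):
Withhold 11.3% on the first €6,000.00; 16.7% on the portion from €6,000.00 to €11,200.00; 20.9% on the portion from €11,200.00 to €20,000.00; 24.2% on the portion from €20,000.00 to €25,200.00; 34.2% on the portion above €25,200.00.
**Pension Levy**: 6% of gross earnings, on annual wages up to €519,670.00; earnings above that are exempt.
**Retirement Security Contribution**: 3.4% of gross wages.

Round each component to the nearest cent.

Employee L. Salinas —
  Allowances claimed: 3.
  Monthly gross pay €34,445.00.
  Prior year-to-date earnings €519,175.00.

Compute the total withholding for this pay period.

€8,391.02

Provincial Income Tax: taxable = €34,445.00 − 3×€600.00 = €32,645.00
  €4,644.00 + 34.2% × (€32,645.00 − €25,200.00) = €4,644.00 + 34.2% × €7,445.00 = €7,190.19
Pension Levy: cap €519,670.00 − YTD €519,175.00 = €495.00 subject; 6% × €495.00 = €29.70
Retirement Security Contribution: 3.4% × €34,445.00 = €1,171.13
Total: €7,190.19 + €29.70 + €1,171.13 = €8,391.02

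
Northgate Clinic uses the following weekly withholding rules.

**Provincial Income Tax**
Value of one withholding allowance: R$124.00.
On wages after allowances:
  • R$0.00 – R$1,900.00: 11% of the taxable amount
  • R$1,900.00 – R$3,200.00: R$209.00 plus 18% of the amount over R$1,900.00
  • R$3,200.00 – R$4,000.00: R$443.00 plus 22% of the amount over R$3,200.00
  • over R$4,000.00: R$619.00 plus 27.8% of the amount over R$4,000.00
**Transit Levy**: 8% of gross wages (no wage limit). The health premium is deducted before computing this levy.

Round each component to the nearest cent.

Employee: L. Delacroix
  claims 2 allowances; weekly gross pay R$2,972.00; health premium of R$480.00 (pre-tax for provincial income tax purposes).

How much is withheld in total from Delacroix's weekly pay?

R$470.28

Provincial Income Tax: taxable = R$2,972.00 − R$480.00 − 2×R$124.00 = R$2,244.00
  R$209.00 + 18% × (R$2,244.00 − R$1,900.00) = R$209.00 + 18% × R$344.00 = R$270.92
Transit Levy: 8% × R$2,492.00 = R$199.36
Total: R$270.92 + R$199.36 = R$470.28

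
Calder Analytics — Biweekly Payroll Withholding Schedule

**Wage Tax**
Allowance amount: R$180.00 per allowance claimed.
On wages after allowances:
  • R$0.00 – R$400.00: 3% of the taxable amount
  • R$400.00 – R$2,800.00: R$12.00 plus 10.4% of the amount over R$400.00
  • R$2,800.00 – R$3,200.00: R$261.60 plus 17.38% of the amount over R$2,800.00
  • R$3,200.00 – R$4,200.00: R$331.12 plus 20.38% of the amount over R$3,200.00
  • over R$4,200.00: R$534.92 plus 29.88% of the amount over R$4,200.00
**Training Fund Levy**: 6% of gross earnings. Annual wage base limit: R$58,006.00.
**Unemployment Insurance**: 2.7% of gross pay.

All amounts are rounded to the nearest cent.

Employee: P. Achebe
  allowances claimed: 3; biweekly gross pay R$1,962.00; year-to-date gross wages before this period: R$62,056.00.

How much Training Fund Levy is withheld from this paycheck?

R$0.00

Training Fund Levy: YTD R$62,056.00 ≥ cap R$58,006.00 → R$0.00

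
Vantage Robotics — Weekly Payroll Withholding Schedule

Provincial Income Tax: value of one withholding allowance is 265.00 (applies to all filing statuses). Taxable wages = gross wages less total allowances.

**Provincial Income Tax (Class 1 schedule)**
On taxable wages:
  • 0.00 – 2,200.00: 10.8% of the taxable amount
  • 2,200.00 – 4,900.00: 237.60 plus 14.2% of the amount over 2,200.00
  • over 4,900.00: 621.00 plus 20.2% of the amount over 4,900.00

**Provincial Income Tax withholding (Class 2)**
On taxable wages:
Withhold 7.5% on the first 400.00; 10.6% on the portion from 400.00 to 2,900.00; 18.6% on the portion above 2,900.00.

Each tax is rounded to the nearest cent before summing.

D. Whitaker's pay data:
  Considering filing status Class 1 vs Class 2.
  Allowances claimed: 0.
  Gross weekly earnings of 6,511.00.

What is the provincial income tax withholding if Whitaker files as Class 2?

966.65

Provincial Income Tax (Class 2): taxable = 6,511.00
  295.00 + 18.6% × (6,511.00 − 2,900.00) = 295.00 + 18.6% × 3,611.00 = 966.65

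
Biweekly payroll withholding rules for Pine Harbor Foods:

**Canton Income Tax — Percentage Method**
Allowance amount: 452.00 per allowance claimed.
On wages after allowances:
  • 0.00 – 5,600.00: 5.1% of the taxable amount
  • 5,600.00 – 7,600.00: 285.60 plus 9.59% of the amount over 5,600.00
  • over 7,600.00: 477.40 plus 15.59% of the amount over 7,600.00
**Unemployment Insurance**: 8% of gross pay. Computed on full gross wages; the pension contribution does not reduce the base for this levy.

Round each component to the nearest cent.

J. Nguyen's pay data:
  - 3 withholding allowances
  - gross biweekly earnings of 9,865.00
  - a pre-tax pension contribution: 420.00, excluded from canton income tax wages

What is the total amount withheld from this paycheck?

Canton Income Tax: taxable = 9,865.00 − 420.00 − 3×452.00 = 8,089.00
  477.40 + 15.59% × (8,089.00 − 7,600.00) = 477.40 + 15.59% × 489.00 = 553.64
Unemployment Insurance: 8% × 9,865.00 = 789.20
Total: 553.64 + 789.20 = 1,342.84

1,342.84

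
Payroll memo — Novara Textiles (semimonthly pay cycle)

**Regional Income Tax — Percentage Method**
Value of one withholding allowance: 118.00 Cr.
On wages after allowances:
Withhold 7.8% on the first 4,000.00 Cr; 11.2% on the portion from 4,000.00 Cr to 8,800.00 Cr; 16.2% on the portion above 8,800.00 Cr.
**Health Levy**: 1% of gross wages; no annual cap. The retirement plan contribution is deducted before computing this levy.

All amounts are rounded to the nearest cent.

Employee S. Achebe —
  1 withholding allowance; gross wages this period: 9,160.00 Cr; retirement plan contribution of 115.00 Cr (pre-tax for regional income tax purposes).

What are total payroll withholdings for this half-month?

960.62 Cr

Regional Income Tax: taxable = 9,160.00 Cr − 115.00 Cr − 1×118.00 Cr = 8,927.00 Cr
  849.60 Cr + 16.2% × (8,927.00 Cr − 8,800.00 Cr) = 849.60 Cr + 16.2% × 127.00 Cr = 870.17 Cr
Health Levy: 1% × 9,045.00 Cr = 90.45 Cr
Total: 870.17 Cr + 90.45 Cr = 960.62 Cr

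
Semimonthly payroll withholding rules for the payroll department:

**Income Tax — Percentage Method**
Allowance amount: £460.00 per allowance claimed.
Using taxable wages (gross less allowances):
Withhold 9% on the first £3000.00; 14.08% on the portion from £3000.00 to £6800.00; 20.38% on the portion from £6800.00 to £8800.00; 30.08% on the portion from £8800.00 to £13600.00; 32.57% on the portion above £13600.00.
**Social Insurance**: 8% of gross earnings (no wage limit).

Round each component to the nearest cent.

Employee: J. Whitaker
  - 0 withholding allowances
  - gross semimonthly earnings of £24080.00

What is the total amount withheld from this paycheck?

Income Tax: taxable = £24080.00
  £2656.48 + 32.57% × (£24080.00 − £13600.00) = £2656.48 + 32.57% × £10480.00 = £6069.82
Social Insurance: 8% × £24080.00 = £1926.40
Total: £6069.82 + £1926.40 = £7996.22

£7996.22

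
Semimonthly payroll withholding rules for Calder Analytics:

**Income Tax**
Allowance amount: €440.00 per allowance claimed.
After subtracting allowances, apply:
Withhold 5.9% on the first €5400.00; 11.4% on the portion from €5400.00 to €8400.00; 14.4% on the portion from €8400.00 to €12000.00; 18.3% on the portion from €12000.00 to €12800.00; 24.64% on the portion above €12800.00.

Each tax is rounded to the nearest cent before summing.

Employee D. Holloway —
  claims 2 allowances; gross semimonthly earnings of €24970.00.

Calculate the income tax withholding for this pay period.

Income Tax: taxable = €24970.00 − 2×€440.00 = €24090.00
  €1325.40 + 24.64% × (€24090.00 − €12800.00) = €1325.40 + 24.64% × €11290.00 = €4107.26

€4107.26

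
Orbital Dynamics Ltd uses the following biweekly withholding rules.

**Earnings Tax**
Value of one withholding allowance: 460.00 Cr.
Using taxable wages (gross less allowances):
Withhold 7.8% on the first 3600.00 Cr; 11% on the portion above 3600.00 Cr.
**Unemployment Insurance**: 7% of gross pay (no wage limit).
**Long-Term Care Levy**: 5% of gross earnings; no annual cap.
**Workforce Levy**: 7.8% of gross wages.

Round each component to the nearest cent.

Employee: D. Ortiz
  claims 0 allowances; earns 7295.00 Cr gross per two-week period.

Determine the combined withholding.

2131.66 Cr

Earnings Tax: taxable = 7295.00 Cr
  280.80 Cr + 11% × (7295.00 Cr − 3600.00 Cr) = 280.80 Cr + 11% × 3695.00 Cr = 687.25 Cr
Unemployment Insurance: 7% × 7295.00 Cr = 510.65 Cr
Long-Term Care Levy: 5% × 7295.00 Cr = 364.75 Cr
Workforce Levy: 7.8% × 7295.00 Cr = 569.01 Cr
Total: 687.25 Cr + 510.65 Cr + 364.75 Cr + 569.01 Cr = 2131.66 Cr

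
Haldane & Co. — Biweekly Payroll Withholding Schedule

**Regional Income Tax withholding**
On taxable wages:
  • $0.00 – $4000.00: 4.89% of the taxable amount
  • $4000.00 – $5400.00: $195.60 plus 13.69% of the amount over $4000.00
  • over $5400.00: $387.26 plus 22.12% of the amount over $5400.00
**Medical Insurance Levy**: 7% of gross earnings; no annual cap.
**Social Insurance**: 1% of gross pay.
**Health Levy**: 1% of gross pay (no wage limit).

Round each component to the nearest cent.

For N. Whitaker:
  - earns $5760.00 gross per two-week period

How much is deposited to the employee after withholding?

$4774.71

Regional Income Tax: taxable = $5760.00
  $387.26 + 22.12% × ($5760.00 − $5400.00) = $387.26 + 22.12% × $360.00 = $466.89
Medical Insurance Levy: 7% × $5760.00 = $403.20
Social Insurance: 1% × $5760.00 = $57.60
Health Levy: 1% × $5760.00 = $57.60
Total withheld: $466.89 + $403.20 + $57.60 + $57.60 = $985.29
Net pay: $5760.00 − $985.29 = $4774.71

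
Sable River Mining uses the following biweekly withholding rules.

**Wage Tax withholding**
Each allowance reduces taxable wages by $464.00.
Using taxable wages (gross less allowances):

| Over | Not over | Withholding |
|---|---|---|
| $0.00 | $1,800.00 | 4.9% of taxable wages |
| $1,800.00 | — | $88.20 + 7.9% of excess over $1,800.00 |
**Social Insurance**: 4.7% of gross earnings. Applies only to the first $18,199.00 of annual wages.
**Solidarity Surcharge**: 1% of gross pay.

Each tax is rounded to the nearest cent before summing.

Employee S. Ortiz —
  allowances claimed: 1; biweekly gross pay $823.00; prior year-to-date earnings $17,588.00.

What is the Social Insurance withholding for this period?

Social Insurance: cap $18,199.00 − YTD $17,588.00 = $611.00 subject; 4.7% × $611.00 = $28.72

$28.72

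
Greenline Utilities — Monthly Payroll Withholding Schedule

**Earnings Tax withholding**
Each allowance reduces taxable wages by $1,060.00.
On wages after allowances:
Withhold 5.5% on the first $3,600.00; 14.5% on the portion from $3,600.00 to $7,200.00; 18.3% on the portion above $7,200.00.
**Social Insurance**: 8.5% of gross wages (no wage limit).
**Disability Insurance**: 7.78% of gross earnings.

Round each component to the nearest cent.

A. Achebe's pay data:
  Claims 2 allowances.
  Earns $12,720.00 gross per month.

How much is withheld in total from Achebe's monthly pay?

Earnings Tax: taxable = $12,720.00 − 2×$1,060.00 = $10,600.00
  $720.00 + 18.3% × ($10,600.00 − $7,200.00) = $720.00 + 18.3% × $3,400.00 = $1,342.20
Social Insurance: 8.5% × $12,720.00 = $1,081.20
Disability Insurance: 7.78% × $12,720.00 = $989.62
Total: $1,342.20 + $1,081.20 + $989.62 = $3,413.02

$3,413.02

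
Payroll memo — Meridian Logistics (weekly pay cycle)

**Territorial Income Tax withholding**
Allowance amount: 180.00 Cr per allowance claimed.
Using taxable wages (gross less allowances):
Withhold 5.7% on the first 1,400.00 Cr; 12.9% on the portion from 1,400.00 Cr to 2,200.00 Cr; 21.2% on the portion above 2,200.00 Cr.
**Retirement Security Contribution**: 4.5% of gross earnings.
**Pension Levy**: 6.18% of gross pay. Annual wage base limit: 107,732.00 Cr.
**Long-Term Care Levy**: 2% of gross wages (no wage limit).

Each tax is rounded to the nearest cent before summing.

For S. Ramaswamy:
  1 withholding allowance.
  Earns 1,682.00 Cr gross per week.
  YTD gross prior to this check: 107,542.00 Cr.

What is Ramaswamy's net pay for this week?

Territorial Income Tax: taxable = 1,682.00 Cr − 1×180.00 Cr = 1,502.00 Cr
  79.80 Cr + 12.9% × (1,502.00 Cr − 1,400.00 Cr) = 79.80 Cr + 12.9% × 102.00 Cr = 92.96 Cr
Retirement Security Contribution: 4.5% × 1,682.00 Cr = 75.69 Cr
Pension Levy: cap 107,732.00 Cr − YTD 107,542.00 Cr = 190.00 Cr subject; 6.18% × 190.00 Cr = 11.74 Cr
Long-Term Care Levy: 2% × 1,682.00 Cr = 33.64 Cr
Total withheld: 92.96 Cr + 75.69 Cr + 11.74 Cr + 33.64 Cr = 214.03 Cr
Net pay: 1,682.00 Cr − 214.03 Cr = 1,467.97 Cr

1,467.97 Cr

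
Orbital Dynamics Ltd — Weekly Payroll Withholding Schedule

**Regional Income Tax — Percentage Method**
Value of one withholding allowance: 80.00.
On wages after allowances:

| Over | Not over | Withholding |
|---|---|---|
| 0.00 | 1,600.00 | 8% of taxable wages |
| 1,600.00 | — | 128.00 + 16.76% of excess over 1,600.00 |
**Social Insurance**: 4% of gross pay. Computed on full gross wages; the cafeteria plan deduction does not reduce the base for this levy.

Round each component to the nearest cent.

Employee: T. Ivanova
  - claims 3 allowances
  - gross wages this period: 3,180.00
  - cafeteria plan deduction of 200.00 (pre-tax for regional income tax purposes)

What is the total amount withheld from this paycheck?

Regional Income Tax: taxable = 3,180.00 − 200.00 − 3×80.00 = 2,740.00
  128.00 + 16.76% × (2,740.00 − 1,600.00) = 128.00 + 16.76% × 1,140.00 = 319.06
Social Insurance: 4% × 3,180.00 = 127.20
Total: 319.06 + 127.20 = 446.26

446.26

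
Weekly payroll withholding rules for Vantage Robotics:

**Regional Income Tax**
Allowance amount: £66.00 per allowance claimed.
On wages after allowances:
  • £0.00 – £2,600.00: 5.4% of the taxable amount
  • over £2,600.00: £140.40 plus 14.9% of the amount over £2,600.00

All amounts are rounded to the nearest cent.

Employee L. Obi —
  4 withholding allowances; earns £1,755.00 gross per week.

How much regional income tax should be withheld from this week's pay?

Regional Income Tax: taxable = £1,755.00 − 4×£66.00 = £1,491.00
  5.4% × £1,491.00 = £80.51

£80.51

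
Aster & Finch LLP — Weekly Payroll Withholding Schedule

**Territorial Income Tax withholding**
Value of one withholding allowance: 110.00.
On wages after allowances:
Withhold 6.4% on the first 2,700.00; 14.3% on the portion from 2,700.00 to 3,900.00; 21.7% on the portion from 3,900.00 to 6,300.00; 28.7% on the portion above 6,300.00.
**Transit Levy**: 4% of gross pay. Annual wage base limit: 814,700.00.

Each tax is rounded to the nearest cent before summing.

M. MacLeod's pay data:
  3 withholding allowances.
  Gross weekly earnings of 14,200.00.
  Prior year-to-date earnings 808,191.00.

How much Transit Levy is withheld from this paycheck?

Transit Levy: cap 814,700.00 − YTD 808,191.00 = 6,509.00 subject; 4% × 6,509.00 = 260.36

260.36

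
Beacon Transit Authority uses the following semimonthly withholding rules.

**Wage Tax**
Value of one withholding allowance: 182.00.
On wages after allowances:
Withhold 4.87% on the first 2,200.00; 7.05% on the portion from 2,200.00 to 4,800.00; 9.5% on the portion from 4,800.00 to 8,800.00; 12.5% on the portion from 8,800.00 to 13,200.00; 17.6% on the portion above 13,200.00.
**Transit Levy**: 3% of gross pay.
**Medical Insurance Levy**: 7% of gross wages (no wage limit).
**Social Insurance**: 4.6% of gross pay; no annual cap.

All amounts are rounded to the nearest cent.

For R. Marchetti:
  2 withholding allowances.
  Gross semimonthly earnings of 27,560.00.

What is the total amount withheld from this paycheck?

7,707.50

Wage Tax: taxable = 27,560.00 − 2×182.00 = 27,196.00
  1,220.44 + 17.6% × (27,196.00 − 13,200.00) = 1,220.44 + 17.6% × 13,996.00 = 3,683.74
Transit Levy: 3% × 27,560.00 = 826.80
Medical Insurance Levy: 7% × 27,560.00 = 1,929.20
Social Insurance: 4.6% × 27,560.00 = 1,267.76
Total: 3,683.74 + 826.80 + 1,929.20 + 1,267.76 = 7,707.50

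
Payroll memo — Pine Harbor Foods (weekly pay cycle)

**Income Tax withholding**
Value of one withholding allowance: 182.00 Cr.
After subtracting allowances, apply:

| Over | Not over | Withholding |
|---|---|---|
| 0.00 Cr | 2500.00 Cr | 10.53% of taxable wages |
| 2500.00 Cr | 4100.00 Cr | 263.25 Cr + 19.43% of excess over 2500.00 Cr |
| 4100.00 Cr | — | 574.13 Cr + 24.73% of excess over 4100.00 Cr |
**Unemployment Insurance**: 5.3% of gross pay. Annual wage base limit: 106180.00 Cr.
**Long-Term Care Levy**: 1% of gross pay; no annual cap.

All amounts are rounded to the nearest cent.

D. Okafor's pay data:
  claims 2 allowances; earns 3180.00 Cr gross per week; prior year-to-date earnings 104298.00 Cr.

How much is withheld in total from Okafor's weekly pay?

456.20 Cr

Income Tax: taxable = 3180.00 Cr − 2×182.00 Cr = 2816.00 Cr
  263.25 Cr + 19.43% × (2816.00 Cr − 2500.00 Cr) = 263.25 Cr + 19.43% × 316.00 Cr = 324.65 Cr
Unemployment Insurance: cap 106180.00 Cr − YTD 104298.00 Cr = 1882.00 Cr subject; 5.3% × 1882.00 Cr = 99.75 Cr
Long-Term Care Levy: 1% × 3180.00 Cr = 31.80 Cr
Total: 324.65 Cr + 99.75 Cr + 31.80 Cr = 456.20 Cr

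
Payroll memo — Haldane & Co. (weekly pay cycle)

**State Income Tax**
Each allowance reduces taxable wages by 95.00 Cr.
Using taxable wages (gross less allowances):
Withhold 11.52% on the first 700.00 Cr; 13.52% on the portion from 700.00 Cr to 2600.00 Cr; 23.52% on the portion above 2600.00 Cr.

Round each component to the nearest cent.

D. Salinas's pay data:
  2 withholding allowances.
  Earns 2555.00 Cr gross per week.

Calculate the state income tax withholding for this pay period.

State Income Tax: taxable = 2555.00 Cr − 2×95.00 Cr = 2365.00 Cr
  80.64 Cr + 13.52% × (2365.00 Cr − 700.00 Cr) = 80.64 Cr + 13.52% × 1665.00 Cr = 305.75 Cr

305.75 Cr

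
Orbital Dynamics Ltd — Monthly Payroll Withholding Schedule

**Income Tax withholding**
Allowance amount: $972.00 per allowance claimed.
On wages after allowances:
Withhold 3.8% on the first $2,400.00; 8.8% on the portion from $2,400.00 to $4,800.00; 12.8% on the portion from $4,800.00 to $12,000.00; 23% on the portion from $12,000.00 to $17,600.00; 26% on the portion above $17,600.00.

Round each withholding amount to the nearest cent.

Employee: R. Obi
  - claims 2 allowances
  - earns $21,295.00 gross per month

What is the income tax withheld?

Income Tax: taxable = $21,295.00 − 2×$972.00 = $19,351.00
  $2,512.00 + 26% × ($19,351.00 − $17,600.00) = $2,512.00 + 26% × $1,751.00 = $2,967.26

$2,967.26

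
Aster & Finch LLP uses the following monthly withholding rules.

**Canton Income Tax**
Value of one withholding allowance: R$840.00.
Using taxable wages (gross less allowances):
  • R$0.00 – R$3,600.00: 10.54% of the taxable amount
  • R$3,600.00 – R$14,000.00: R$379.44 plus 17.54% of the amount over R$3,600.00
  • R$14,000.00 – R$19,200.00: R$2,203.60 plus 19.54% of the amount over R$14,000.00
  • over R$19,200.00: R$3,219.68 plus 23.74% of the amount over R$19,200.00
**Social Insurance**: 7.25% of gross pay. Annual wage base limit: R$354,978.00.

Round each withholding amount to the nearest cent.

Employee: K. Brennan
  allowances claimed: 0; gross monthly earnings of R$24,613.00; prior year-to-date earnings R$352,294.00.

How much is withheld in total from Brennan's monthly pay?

Canton Income Tax: taxable = R$24,613.00
  R$3,219.68 + 23.74% × (R$24,613.00 − R$19,200.00) = R$3,219.68 + 23.74% × R$5,413.00 = R$4,504.73
Social Insurance: cap R$354,978.00 − YTD R$352,294.00 = R$2,684.00 subject; 7.25% × R$2,684.00 = R$194.59
Total: R$4,504.73 + R$194.59 = R$4,699.32

R$4,699.32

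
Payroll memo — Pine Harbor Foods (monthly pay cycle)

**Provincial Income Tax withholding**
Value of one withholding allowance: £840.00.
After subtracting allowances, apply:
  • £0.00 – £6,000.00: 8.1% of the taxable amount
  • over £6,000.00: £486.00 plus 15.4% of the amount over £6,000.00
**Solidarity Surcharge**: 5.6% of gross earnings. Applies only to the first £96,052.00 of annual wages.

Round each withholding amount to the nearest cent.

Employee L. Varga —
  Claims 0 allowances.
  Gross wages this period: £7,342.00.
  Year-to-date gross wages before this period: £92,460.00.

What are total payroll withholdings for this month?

£893.82

Provincial Income Tax: taxable = £7,342.00
  £486.00 + 15.4% × (£7,342.00 − £6,000.00) = £486.00 + 15.4% × £1,342.00 = £692.67
Solidarity Surcharge: cap £96,052.00 − YTD £92,460.00 = £3,592.00 subject; 5.6% × £3,592.00 = £201.15
Total: £692.67 + £201.15 = £893.82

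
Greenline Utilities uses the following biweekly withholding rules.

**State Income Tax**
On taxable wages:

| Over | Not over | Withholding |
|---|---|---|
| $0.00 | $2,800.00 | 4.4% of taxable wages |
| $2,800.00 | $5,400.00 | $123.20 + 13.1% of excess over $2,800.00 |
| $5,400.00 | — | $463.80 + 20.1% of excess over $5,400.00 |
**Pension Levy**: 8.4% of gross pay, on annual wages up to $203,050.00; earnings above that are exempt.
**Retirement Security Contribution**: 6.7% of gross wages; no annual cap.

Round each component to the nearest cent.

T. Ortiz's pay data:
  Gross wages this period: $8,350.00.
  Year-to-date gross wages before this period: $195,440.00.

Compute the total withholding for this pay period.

State Income Tax: taxable = $8,350.00
  $463.80 + 20.1% × ($8,350.00 − $5,400.00) = $463.80 + 20.1% × $2,950.00 = $1,056.75
Pension Levy: cap $203,050.00 − YTD $195,440.00 = $7,610.00 subject; 8.4% × $7,610.00 = $639.24
Retirement Security Contribution: 6.7% × $8,350.00 = $559.45
Total: $1,056.75 + $639.24 + $559.45 = $2,255.44

$2,255.44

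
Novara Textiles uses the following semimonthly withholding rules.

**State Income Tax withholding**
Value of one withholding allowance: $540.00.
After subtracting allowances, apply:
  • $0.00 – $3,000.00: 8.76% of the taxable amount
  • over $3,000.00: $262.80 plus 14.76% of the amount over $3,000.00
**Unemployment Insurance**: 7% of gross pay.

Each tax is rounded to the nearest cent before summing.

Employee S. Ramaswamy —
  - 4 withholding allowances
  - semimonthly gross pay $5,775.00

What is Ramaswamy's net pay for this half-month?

$5,017.18

State Income Tax: taxable = $5,775.00 − 4×$540.00 = $3,615.00
  $262.80 + 14.76% × ($3,615.00 − $3,000.00) = $262.80 + 14.76% × $615.00 = $353.57
Unemployment Insurance: 7% × $5,775.00 = $404.25
Total withheld: $353.57 + $404.25 = $757.82
Net pay: $5,775.00 − $757.82 = $5,017.18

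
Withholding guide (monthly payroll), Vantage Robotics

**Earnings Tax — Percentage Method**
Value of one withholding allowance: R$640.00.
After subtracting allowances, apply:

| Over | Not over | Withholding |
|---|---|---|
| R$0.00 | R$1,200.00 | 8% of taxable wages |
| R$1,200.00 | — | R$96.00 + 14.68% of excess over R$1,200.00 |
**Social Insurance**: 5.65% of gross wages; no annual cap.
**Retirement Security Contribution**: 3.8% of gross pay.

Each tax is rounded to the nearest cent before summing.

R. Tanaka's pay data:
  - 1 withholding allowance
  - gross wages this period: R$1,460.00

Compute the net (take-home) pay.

Earnings Tax: taxable = R$1,460.00 − 1×R$640.00 = R$820.00
  8% × R$820.00 = R$65.60
Social Insurance: 5.65% × R$1,460.00 = R$82.49
Retirement Security Contribution: 3.8% × R$1,460.00 = R$55.48
Total withheld: R$65.60 + R$82.49 + R$55.48 = R$203.57
Net pay: R$1,460.00 − R$203.57 = R$1,256.43

R$1,256.43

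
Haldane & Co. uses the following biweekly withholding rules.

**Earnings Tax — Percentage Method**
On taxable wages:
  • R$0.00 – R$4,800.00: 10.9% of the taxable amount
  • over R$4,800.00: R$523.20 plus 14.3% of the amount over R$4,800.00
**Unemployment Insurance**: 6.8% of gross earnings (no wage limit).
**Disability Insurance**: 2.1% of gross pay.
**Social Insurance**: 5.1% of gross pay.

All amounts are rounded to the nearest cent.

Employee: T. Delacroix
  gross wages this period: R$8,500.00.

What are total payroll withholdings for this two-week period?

R$2,242.30

Earnings Tax: taxable = R$8,500.00
  R$523.20 + 14.3% × (R$8,500.00 − R$4,800.00) = R$523.20 + 14.3% × R$3,700.00 = R$1,052.30
Unemployment Insurance: 6.8% × R$8,500.00 = R$578.00
Disability Insurance: 2.1% × R$8,500.00 = R$178.50
Social Insurance: 5.1% × R$8,500.00 = R$433.50
Total: R$1,052.30 + R$578.00 + R$178.50 + R$433.50 = R$2,242.30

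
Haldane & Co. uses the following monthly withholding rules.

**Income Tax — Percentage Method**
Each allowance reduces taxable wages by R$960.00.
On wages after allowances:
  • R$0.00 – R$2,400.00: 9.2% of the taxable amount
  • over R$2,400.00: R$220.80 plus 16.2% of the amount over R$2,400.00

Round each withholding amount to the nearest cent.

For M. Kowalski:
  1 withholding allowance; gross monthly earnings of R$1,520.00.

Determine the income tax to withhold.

R$51.52

Income Tax: taxable = R$1,520.00 − 1×R$960.00 = R$560.00
  9.2% × R$560.00 = R$51.52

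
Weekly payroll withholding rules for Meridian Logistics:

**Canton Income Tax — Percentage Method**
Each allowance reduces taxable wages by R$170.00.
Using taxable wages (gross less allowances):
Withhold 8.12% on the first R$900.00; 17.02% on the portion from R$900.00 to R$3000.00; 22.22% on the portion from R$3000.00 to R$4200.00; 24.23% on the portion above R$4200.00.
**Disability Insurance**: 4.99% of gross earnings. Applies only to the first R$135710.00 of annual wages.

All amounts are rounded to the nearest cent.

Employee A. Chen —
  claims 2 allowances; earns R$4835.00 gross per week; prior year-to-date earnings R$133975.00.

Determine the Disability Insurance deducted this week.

Disability Insurance: cap R$135710.00 − YTD R$133975.00 = R$1735.00 subject; 4.99% × R$1735.00 = R$86.58

R$86.58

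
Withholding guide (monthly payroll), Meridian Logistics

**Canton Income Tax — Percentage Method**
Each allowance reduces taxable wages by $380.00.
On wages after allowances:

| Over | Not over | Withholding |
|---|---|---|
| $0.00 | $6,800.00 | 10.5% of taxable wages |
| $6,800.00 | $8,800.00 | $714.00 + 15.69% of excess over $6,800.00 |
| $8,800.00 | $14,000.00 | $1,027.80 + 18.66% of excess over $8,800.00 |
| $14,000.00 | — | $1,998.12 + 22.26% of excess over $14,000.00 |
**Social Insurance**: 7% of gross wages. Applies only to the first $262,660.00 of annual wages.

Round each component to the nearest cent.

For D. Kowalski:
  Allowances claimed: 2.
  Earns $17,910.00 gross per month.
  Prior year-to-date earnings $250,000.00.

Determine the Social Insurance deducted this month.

$886.20

Social Insurance: cap $262,660.00 − YTD $250,000.00 = $12,660.00 subject; 7% × $12,660.00 = $886.20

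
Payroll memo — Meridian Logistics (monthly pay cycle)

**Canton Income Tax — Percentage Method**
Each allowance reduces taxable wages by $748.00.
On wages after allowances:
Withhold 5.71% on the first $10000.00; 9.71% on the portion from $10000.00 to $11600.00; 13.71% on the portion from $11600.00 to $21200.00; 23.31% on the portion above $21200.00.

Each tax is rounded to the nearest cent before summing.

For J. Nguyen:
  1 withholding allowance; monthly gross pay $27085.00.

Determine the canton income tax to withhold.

Canton Income Tax: taxable = $27085.00 − 1×$748.00 = $26337.00
  $2042.52 + 23.31% × ($26337.00 − $21200.00) = $2042.52 + 23.31% × $5137.00 = $3239.95

$3239.95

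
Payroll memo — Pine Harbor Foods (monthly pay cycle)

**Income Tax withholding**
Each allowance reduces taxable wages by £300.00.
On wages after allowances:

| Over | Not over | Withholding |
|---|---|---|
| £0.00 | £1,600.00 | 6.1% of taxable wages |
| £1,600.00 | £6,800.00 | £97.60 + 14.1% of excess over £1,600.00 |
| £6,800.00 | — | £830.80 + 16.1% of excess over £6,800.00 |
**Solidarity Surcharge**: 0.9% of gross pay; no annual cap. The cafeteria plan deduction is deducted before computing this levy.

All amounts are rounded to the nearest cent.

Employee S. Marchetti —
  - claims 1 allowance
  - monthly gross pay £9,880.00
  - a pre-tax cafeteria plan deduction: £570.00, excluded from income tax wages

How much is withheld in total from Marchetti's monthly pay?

£1,270.40

Income Tax: taxable = £9,880.00 − £570.00 − 1×£300.00 = £9,010.00
  £830.80 + 16.1% × (£9,010.00 − £6,800.00) = £830.80 + 16.1% × £2,210.00 = £1,186.61
Solidarity Surcharge: 0.9% × £9,310.00 = £83.79
Total: £1,186.61 + £83.79 = £1,270.40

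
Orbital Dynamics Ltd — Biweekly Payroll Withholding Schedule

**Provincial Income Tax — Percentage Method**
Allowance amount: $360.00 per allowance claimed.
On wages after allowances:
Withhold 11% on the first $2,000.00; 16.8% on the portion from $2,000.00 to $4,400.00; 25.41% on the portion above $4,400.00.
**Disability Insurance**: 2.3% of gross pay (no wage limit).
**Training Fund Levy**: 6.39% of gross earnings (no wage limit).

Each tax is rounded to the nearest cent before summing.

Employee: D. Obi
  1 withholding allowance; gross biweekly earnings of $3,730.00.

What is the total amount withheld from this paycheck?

$774.30

Provincial Income Tax: taxable = $3,730.00 − 1×$360.00 = $3,370.00
  $220.00 + 16.8% × ($3,370.00 − $2,000.00) = $220.00 + 16.8% × $1,370.00 = $450.16
Disability Insurance: 2.3% × $3,730.00 = $85.79
Training Fund Levy: 6.39% × $3,730.00 = $238.35
Total: $450.16 + $85.79 + $238.35 = $774.30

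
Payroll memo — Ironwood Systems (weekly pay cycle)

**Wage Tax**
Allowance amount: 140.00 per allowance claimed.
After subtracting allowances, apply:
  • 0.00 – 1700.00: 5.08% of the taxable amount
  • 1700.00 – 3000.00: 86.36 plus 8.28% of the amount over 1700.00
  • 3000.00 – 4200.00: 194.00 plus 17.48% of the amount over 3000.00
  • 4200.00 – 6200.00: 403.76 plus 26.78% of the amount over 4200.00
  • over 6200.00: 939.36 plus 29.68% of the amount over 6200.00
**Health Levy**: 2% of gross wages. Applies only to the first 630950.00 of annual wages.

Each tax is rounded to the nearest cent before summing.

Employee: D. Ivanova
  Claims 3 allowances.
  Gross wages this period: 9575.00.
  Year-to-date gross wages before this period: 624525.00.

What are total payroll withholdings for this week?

Wage Tax: taxable = 9575.00 − 3×140.00 = 9155.00
  939.36 + 29.68% × (9155.00 − 6200.00) = 939.36 + 29.68% × 2955.00 = 1816.40
Health Levy: cap 630950.00 − YTD 624525.00 = 6425.00 subject; 2% × 6425.00 = 128.50
Total: 1816.40 + 128.50 = 1944.90

1944.90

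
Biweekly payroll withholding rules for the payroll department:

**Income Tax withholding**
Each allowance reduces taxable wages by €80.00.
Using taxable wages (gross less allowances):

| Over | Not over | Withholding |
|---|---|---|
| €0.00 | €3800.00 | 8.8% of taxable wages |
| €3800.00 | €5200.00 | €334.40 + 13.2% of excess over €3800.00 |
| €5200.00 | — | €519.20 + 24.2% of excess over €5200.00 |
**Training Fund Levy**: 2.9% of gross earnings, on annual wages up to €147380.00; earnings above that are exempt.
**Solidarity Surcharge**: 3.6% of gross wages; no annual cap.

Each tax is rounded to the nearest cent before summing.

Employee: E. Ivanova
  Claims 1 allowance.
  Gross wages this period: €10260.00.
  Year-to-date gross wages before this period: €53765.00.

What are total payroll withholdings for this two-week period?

Income Tax: taxable = €10260.00 − 1×€80.00 = €10180.00
  €519.20 + 24.2% × (€10180.00 − €5200.00) = €519.20 + 24.2% × €4980.00 = €1724.36
Training Fund Levy: 2.9% × €10260.00 = €297.54
Solidarity Surcharge: 3.6% × €10260.00 = €369.36
Total: €1724.36 + €297.54 + €369.36 = €2391.26

€2391.26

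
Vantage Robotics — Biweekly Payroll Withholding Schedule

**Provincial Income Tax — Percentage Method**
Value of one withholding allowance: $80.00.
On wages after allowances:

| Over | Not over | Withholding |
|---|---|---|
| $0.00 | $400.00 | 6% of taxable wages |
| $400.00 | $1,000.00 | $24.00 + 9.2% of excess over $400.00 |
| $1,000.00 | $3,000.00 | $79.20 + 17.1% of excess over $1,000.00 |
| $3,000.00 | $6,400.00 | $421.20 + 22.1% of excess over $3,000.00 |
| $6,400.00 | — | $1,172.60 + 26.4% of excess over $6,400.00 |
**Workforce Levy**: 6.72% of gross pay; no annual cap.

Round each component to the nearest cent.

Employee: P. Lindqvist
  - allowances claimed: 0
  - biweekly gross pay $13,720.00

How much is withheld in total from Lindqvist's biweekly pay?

$4,027.06

Provincial Income Tax: taxable = $13,720.00
  $1,172.60 + 26.4% × ($13,720.00 − $6,400.00) = $1,172.60 + 26.4% × $7,320.00 = $3,105.08
Workforce Levy: 6.72% × $13,720.00 = $921.98
Total: $3,105.08 + $921.98 = $4,027.06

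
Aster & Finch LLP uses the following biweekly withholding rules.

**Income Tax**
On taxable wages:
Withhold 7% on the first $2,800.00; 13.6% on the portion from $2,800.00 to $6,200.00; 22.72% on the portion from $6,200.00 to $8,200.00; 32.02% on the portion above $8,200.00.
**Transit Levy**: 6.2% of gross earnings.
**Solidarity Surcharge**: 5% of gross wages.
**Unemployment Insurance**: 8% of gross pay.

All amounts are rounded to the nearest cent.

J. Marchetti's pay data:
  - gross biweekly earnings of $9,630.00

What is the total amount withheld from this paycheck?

Income Tax: taxable = $9,630.00
  $1,112.80 + 32.02% × ($9,630.00 − $8,200.00) = $1,112.80 + 32.02% × $1,430.00 = $1,570.69
Transit Levy: 6.2% × $9,630.00 = $597.06
Solidarity Surcharge: 5% × $9,630.00 = $481.50
Unemployment Insurance: 8% × $9,630.00 = $770.40
Total: $1,570.69 + $597.06 + $481.50 + $770.40 = $3,419.65

$3,419.65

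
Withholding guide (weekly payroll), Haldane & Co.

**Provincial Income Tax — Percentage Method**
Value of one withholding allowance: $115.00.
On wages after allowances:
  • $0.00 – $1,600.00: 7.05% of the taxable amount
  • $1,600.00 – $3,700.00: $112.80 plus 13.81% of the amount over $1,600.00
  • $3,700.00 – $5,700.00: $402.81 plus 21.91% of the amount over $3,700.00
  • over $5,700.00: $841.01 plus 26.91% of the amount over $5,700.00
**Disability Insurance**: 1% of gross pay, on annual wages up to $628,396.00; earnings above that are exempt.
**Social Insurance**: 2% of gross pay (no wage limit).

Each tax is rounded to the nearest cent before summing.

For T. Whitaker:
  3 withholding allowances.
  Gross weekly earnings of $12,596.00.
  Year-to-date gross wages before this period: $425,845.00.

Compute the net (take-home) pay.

Provincial Income Tax: taxable = $12,596.00 − 3×$115.00 = $12,251.00
  $841.01 + 26.91% × ($12,251.00 − $5,700.00) = $841.01 + 26.91% × $6,551.00 = $2,603.88
Disability Insurance: 1% × $12,596.00 = $125.96
Social Insurance: 2% × $12,596.00 = $251.92
Total withheld: $2,603.88 + $125.96 + $251.92 = $2,981.76
Net pay: $12,596.00 − $2,981.76 = $9,614.24

$9,614.24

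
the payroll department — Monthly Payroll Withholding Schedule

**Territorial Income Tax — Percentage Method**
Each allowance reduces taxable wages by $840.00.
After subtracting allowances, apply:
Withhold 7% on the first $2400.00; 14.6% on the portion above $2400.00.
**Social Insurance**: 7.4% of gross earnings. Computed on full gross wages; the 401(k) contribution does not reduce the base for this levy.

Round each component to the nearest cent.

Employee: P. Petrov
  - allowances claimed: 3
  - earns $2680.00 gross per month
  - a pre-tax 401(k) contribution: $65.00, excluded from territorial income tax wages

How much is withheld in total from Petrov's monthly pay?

Territorial Income Tax: taxable = $2680.00 − $65.00 − 3×$840.00 = $95.00
  7% × $95.00 = $6.65
Social Insurance: 7.4% × $2680.00 = $198.32
Total: $6.65 + $198.32 = $204.97

$204.97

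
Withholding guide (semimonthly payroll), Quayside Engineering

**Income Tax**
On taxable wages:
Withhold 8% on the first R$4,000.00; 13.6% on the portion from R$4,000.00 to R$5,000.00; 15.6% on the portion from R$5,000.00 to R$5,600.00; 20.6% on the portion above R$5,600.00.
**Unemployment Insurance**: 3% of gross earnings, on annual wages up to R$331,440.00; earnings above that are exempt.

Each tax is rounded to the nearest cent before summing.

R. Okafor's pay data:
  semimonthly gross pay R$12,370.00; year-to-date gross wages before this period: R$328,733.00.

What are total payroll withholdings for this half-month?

Income Tax: taxable = R$12,370.00
  R$549.60 + 20.6% × (R$12,370.00 − R$5,600.00) = R$549.60 + 20.6% × R$6,770.00 = R$1,944.22
Unemployment Insurance: cap R$331,440.00 − YTD R$328,733.00 = R$2,707.00 subject; 3% × R$2,707.00 = R$81.21
Total: R$1,944.22 + R$81.21 = R$2,025.43

R$2,025.43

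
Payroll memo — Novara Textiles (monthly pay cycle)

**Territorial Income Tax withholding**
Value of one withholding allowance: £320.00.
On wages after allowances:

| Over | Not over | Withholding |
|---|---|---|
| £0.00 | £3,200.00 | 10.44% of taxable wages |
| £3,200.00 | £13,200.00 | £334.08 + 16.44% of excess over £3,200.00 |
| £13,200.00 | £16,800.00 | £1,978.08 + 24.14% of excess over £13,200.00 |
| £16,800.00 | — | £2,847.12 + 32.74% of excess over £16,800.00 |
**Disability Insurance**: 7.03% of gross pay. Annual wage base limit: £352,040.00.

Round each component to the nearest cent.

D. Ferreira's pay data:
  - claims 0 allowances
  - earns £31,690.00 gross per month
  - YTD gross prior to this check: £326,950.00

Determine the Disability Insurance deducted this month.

£1,763.83

Disability Insurance: cap £352,040.00 − YTD £326,950.00 = £25,090.00 subject; 7.03% × £25,090.00 = £1,763.83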